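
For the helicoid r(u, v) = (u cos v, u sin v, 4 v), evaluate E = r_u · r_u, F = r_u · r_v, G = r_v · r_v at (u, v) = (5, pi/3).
E = 1;  F = 0;  G = 41

Partials: r_u = (cos(v), sin(v), 0), r_v = (-u*sin(v), u*cos(v), 4). As functions of (u, v):
  E = r_u · r_u = 1,
  F = r_u · r_v = 0,
  G = r_v · r_v = u^2 + 16.
Evaluating at (u, v) = (5, pi/3): E = 1, F = 0, G = 41.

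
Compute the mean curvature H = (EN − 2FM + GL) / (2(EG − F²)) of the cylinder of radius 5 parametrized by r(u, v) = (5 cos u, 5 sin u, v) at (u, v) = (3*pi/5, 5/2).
H = -1/10

With E = 25, F = 0, G = 1, L = -5, M = 0, N = 0, assemble
  H = (EN − 2FM + GL) / (2(EG − F²)) = -1/10.
At (u, v) = (3*pi/5, 5/2): H = -1/10.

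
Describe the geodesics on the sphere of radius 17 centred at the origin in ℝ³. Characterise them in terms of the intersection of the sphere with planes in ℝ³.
Geodesics on the sphere of radius 17 are great circles — circles of radius 17 obtained as the intersection of the sphere with planes through the origin (the centre of the sphere).

A curve α(t) of nonzero constant speed on the sphere of radius 17 is a geodesic iff its acceleration α̈ is everywhere normal to the surface, i.e. parallel to the radial vector α(t). Then d/dt(α × α̇) = α̇ × α̇ + α × α̈ = 0, so α × α̇ is a constant vector n ≠ 0 and α(t) · n = 0 for all t: α lies in the plane through the origin with normal n. The intersection of that plane with the sphere is a circle of radius 17 (a great circle). Conversely, a great circle traversed at constant speed has centripetal acceleration pointing at the origin, hence normal to the sphere, so every great circle is a geodesic.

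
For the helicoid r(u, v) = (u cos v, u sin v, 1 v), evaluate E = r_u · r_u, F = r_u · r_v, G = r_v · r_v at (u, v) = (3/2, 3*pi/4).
E = 1;  F = 0;  G = 13/4

Partials: r_u = (cos(v), sin(v), 0), r_v = (-u*sin(v), u*cos(v), 1). As functions of (u, v):
  E = r_u · r_u = 1,
  F = r_u · r_v = 0,
  G = r_v · r_v = u^2 + 1.
Evaluating at (u, v) = (3/2, 3*pi/4): E = 1, F = 0, G = 13/4.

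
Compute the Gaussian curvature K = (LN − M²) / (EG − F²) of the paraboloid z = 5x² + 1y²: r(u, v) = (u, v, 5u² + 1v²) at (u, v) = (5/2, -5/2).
K = 20/423801

Coefficients of the first fundamental form: E = 100*u^2 + 1, F = 20*u*v, G = 4*v^2 + 1.
Coefficients of the second fundamental form: L = 10/sqrt(100*u^2 + 4*v^2 + 1), M = 0, N = 2/sqrt(100*u^2 + 4*v^2 + 1).
Assemble K = (LN − M²)/(EG − F²) = 20/(10000*u^4 + 800*u^2*v^2 + 200*u^2 + 16*v^4 + 8*v^2 + 1). At (u, v) = (5/2, -5/2): K = 20/423801.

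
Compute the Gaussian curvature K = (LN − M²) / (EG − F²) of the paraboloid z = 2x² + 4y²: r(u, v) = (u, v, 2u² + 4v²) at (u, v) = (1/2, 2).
K = 32/68121

Coefficients of the first fundamental form: E = 16*u^2 + 1, F = 32*u*v, G = 64*v^2 + 1.
Coefficients of the second fundamental form: L = 4/sqrt(16*u^2 + 64*v^2 + 1), M = 0, N = 8/sqrt(16*u^2 + 64*v^2 + 1).
Assemble K = (LN − M²)/(EG − F²) = 32/(256*u^4 + 2048*u^2*v^2 + 32*u^2 + 4096*v^4 + 128*v^2 + 1). At (u, v) = (1/2, 2): K = 32/68121.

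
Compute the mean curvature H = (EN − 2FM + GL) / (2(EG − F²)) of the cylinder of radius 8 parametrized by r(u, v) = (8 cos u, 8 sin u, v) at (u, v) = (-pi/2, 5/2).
H = -1/16

With E = 64, F = 0, G = 1, L = -8, M = 0, N = 0, assemble
  H = (EN − 2FM + GL) / (2(EG − F²)) = -1/16.
At (u, v) = (-pi/2, 5/2): H = -1/16.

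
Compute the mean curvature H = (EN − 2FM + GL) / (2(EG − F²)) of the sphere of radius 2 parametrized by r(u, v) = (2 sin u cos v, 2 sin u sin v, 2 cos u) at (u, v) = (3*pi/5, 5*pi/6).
H = -1/2

With E = 4, F = 0, G = 4*sin(u)^2, L = -2*sin(u)/Abs(sin(u)), M = 0, N = -2*sin(u)^3/Abs(sin(u)), assemble
  H = (EN − 2FM + GL) / (2(EG − F²)) = -sin(u)/(2*Abs(sin(u))).
At (u, v) = (3*pi/5, 5*pi/6): H = -1/2.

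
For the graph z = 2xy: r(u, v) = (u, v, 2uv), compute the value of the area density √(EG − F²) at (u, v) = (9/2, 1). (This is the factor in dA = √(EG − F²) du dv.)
√(EG − F²)|_{(9/2, 1)} = sqrt(86)

E = 4*v^2 + 1, F = 4*u*v, G = 4*u^2 + 1, so EG − F² = 4*u^2 + 4*v^2 + 1. Taking the positive square root: √(EG − F²) = sqrt(4*u^2 + 4*v^2 + 1). At (u, v) = (9/2, 1): sqrt(86).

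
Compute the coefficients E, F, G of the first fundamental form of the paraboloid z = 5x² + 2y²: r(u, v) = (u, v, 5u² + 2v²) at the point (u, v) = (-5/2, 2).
E = 626;  F = -200;  G = 65

Partials: r_u = (1, 0, 10*u), r_v = (0, 1, 4*v). As functions of (u, v):
  E = r_u · r_u = 100*u^2 + 1,
  F = r_u · r_v = 40*u*v,
  G = r_v · r_v = 16*v^2 + 1.
Evaluating at (u, v) = (-5/2, 2): E = 626, F = -200, G = 65.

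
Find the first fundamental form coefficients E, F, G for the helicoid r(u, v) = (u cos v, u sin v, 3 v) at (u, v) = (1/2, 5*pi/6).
E = 1;  F = 0;  G = 37/4

Partials: r_u = (cos(v), sin(v), 0), r_v = (-u*sin(v), u*cos(v), 3). As functions of (u, v):
  E = r_u · r_u = 1,
  F = r_u · r_v = 0,
  G = r_v · r_v = u^2 + 9.
Evaluating at (u, v) = (1/2, 5*pi/6): E = 1, F = 0, G = 37/4.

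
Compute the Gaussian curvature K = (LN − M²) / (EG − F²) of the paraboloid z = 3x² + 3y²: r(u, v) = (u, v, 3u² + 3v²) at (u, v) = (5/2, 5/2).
K = 36/203401

Coefficients of the first fundamental form: E = 36*u^2 + 1, F = 36*u*v, G = 36*v^2 + 1.
Coefficients of the second fundamental form: L = 6/sqrt(36*u^2 + 36*v^2 + 1), M = 0, N = 6/sqrt(36*u^2 + 36*v^2 + 1).
Assemble K = (LN − M²)/(EG − F²) = 36/(1296*u^4 + 2592*u^2*v^2 + 72*u^2 + 1296*v^4 + 72*v^2 + 1). At (u, v) = (5/2, 5/2): K = 36/203401.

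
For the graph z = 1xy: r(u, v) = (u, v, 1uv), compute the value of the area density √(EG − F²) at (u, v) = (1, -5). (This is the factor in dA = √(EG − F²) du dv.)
√(EG − F²)|_{(1, -5)} = 3*sqrt(3)

E = v^2 + 1, F = u*v, G = u^2 + 1, so EG − F² = u^2 + v^2 + 1. Taking the positive square root: √(EG − F²) = sqrt(u^2 + v^2 + 1). At (u, v) = (1, -5): 3*sqrt(3).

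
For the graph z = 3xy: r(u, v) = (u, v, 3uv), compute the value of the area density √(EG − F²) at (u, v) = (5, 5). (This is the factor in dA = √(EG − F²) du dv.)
√(EG − F²)|_{(5, 5)} = sqrt(451)

E = 9*v^2 + 1, F = 9*u*v, G = 9*u^2 + 1, so EG − F² = 9*u^2 + 9*v^2 + 1. Taking the positive square root: √(EG − F²) = sqrt(9*u^2 + 9*v^2 + 1). At (u, v) = (5, 5): sqrt(451).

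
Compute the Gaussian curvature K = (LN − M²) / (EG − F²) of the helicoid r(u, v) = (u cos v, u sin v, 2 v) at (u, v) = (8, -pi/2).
K = -1/1156

Coefficients of the first fundamental form: E = 1, F = 0, G = u^2 + 4.
Coefficients of the second fundamental form: L = 0, M = -2/sqrt(u^2 + 4), N = 0.
Assemble K = (LN − M²)/(EG − F²) = -4/(u^2 + 4)^2. At (u, v) = (8, -pi/2): K = -1/1156.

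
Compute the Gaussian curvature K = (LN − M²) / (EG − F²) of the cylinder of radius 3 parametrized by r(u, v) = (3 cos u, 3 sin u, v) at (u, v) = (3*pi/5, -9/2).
K = 0

Coefficients of the first fundamental form: E = 9, F = 0, G = 1.
Coefficients of the second fundamental form: L = -3, M = 0, N = 0.
Assemble K = (LN − M²)/(EG − F²) = 0. At (u, v) = (3*pi/5, -9/2): K = 0.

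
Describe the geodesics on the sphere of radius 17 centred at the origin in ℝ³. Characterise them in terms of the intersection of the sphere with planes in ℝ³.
Geodesics on the sphere of radius 17 are great circles — circles of radius 17 obtained as the intersection of the sphere with planes through the origin (the centre of the sphere).

A curve α(t) of nonzero constant speed on the sphere of radius 17 is a geodesic iff its acceleration α̈ is everywhere normal to the surface, i.e. parallel to the radial vector α(t). Then d/dt(α × α̇) = α̇ × α̇ + α × α̈ = 0, so α × α̇ is a constant vector n ≠ 0 and α(t) · n = 0 for all t: α lies in the plane through the origin with normal n. The intersection of that plane with the sphere is a circle of radius 17 (a great circle). Conversely, a great circle traversed at constant speed has centripetal acceleration pointing at the origin, hence normal to the sphere, so every great circle is a geodesic.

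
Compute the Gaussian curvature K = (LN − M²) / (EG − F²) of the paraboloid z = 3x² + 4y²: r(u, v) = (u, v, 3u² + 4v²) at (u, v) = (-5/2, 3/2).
K = 12/34225

Coefficients of the first fundamental form: E = 36*u^2 + 1, F = 48*u*v, G = 64*v^2 + 1.
Coefficients of the second fundamental form: L = 6/sqrt(36*u^2 + 64*v^2 + 1), M = 0, N = 8/sqrt(36*u^2 + 64*v^2 + 1).
Assemble K = (LN − M²)/(EG − F²) = 48/(1296*u^4 + 4608*u^2*v^2 + 72*u^2 + 4096*v^4 + 128*v^2 + 1). At (u, v) = (-5/2, 3/2): K = 12/34225.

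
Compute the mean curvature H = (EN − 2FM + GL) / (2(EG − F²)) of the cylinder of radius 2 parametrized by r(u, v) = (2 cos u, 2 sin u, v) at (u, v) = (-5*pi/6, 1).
H = -1/4

With E = 4, F = 0, G = 1, L = -2, M = 0, N = 0, assemble
  H = (EN − 2FM + GL) / (2(EG − F²)) = -1/4.
At (u, v) = (-5*pi/6, 1): H = -1/4.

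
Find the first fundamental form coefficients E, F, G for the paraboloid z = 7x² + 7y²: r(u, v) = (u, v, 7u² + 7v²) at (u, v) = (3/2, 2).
E = 442;  F = 588;  G = 785

Partials: r_u = (1, 0, 14*u), r_v = (0, 1, 14*v). As functions of (u, v):
  E = r_u · r_u = 196*u^2 + 1,
  F = r_u · r_v = 196*u*v,
  G = r_v · r_v = 196*v^2 + 1.
Evaluating at (u, v) = (3/2, 2): E = 442, F = 588, G = 785.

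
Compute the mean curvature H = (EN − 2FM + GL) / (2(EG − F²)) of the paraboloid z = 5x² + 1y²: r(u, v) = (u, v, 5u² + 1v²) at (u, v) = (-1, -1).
H = 2*sqrt(105)/175

With E = 100*u^2 + 1, F = 20*u*v, G = 4*v^2 + 1, L = 10/sqrt(100*u^2 + 4*v^2 + 1), M = 0, N = 2/sqrt(100*u^2 + 4*v^2 + 1), assemble
  H = (EN − 2FM + GL) / (2(EG − F²)) = 2*(50*u^2 + 10*v^2 + 3)/(100*u^2 + 4*v^2 + 1)^(3/2).
At (u, v) = (-1, -1): H = 2*sqrt(105)/175.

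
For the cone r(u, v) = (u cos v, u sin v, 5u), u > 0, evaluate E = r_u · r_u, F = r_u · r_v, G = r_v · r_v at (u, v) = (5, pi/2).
E = 26;  F = 0;  G = 25

Partials: r_u = (cos(v), sin(v), 5), r_v = (-u*sin(v), u*cos(v), 0). As functions of (u, v):
  E = r_u · r_u = 26,
  F = r_u · r_v = 0,
  G = r_v · r_v = u^2.
Evaluating at (u, v) = (5, pi/2): E = 26, F = 0, G = 25.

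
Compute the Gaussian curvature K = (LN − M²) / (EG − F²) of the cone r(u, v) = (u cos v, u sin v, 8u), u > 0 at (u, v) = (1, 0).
K = 0

Coefficients of the first fundamental form: E = 65, F = 0, G = u^2.
Coefficients of the second fundamental form: L = 0, M = 0, N = 8*sqrt(65)*u^2/(65*Abs(u)).
Assemble K = (LN − M²)/(EG − F²) = 0. At (u, v) = (1, 0): K = 0.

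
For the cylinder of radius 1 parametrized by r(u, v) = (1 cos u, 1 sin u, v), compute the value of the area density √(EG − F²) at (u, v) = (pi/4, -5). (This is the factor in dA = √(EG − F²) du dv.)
√(EG − F²)|_{(pi/4, -5)} = 1

E = 1, F = 0, G = 1, so EG − F² = 1. Taking the positive square root: √(EG − F²) = 1. At (u, v) = (pi/4, -5): 1.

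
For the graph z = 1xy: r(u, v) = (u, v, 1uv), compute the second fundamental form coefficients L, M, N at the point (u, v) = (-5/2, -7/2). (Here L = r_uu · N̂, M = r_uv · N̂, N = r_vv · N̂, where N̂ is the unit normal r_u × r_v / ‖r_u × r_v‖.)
L = 0;  M = sqrt(78)/39;  N = 0

Compute the unit normal N̂(u, v) = (-v/sqrt(u^2 + v^2 + 1), -u/sqrt(u^2 + v^2 + 1), 1/sqrt(u^2 + v^2 + 1)), and the second partials r_uu, r_uv, r_vv. Take dot products:
  L(u, v) = r_uu · N̂ = 0,
  M(u, v) = r_uv · N̂ = 1/sqrt(u^2 + v^2 + 1),
  N(u, v) = r_vv · N̂ = 0.
Evaluating at (u, v) = (-5/2, -7/2):
  L = 0, M = sqrt(78)/39, N = 0.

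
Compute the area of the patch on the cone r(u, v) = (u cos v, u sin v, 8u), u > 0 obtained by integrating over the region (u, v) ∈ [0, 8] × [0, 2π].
Area = 64*sqrt(65)*pi

Area = ∫∫ √(EG − F²) du dv with √(EG − F²) = sqrt(65)*Abs(u). Integrating over [0, 8] × [0, 2π] gives 64*sqrt(65)*pi.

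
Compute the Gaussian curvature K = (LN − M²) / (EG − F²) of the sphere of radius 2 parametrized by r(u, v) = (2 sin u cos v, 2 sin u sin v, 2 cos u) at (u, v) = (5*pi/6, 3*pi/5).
K = 1/4

Coefficients of the first fundamental form: E = 4, F = 0, G = 4*sin(u)^2.
Coefficients of the second fundamental form: L = -2*sin(u)/Abs(sin(u)), M = 0, N = -2*sin(u)^3/Abs(sin(u)).
Assemble K = (LN − M²)/(EG − F²) = 1/4. At (u, v) = (5*pi/6, 3*pi/5): K = 1/4.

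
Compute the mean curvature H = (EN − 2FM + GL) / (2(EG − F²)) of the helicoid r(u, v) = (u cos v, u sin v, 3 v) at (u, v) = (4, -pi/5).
H = 0

With E = 1, F = 0, G = u^2 + 9, L = 0, M = -3/sqrt(u^2 + 9), N = 0, assemble
  H = (EN − 2FM + GL) / (2(EG − F²)) = 0.
At (u, v) = (4, -pi/5): H = 0.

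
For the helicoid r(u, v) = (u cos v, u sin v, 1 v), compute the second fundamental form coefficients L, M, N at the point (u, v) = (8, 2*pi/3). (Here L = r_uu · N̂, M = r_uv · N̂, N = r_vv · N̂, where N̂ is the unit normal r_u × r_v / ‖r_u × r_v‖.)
L = 0;  M = -sqrt(65)/65;  N = 0

Compute the unit normal N̂(u, v) = (sin(v)/sqrt(u^2 + 1), -cos(v)/sqrt(u^2 + 1), u/sqrt(u^2 + 1)), and the second partials r_uu, r_uv, r_vv. Take dot products:
  L(u, v) = r_uu · N̂ = 0,
  M(u, v) = r_uv · N̂ = -1/sqrt(u^2 + 1),
  N(u, v) = r_vv · N̂ = 0.
Evaluating at (u, v) = (8, 2*pi/3):
  L = 0, M = -sqrt(65)/65, N = 0.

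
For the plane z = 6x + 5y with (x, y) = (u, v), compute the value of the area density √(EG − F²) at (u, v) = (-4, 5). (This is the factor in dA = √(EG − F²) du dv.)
√(EG − F²)|_{(-4, 5)} = sqrt(62)

E = 37, F = 30, G = 26, so EG − F² = 62. Taking the positive square root: √(EG − F²) = sqrt(62). At (u, v) = (-4, 5): sqrt(62).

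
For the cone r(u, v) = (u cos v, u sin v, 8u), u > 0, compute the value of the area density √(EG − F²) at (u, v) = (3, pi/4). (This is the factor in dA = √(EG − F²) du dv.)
√(EG − F²)|_{(3, pi/4)} = 3*sqrt(65)

E = 65, F = 0, G = u^2, so EG − F² = 65*u^2. Taking the positive square root: √(EG − F²) = sqrt(65)*Abs(u). At (u, v) = (3, pi/4): 3*sqrt(65).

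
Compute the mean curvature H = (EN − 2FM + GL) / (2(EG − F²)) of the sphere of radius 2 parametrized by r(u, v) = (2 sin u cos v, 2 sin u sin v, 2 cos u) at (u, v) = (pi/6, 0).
H = -1/2

With E = 4, F = 0, G = 4*sin(u)^2, L = -2*sin(u)/Abs(sin(u)), M = 0, N = -2*sin(u)^3/Abs(sin(u)), assemble
  H = (EN − 2FM + GL) / (2(EG − F²)) = -sin(u)/(2*Abs(sin(u))).
At (u, v) = (pi/6, 0): H = -1/2.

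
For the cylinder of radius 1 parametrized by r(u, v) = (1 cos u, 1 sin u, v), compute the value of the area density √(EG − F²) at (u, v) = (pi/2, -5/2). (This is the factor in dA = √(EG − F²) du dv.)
√(EG − F²)|_{(pi/2, -5/2)} = 1

E = 1, F = 0, G = 1, so EG − F² = 1. Taking the positive square root: √(EG − F²) = 1. At (u, v) = (pi/2, -5/2): 1.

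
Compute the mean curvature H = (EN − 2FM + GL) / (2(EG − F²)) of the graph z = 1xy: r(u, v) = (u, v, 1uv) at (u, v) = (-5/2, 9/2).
H = 9*sqrt(110)/1210

With E = v^2 + 1, F = u*v, G = u^2 + 1, L = 0, M = 1/sqrt(u^2 + v^2 + 1), N = 0, assemble
  H = (EN − 2FM + GL) / (2(EG − F²)) = -u*v/(u^2 + v^2 + 1)^(3/2).
At (u, v) = (-5/2, 9/2): H = 9*sqrt(110)/1210.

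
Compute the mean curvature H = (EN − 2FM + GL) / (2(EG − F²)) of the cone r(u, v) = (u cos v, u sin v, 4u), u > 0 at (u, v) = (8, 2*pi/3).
H = sqrt(17)/68

With E = 17, F = 0, G = u^2, L = 0, M = 0, N = 4*sqrt(17)*u^2/(17*Abs(u)), assemble
  H = (EN − 2FM + GL) / (2(EG − F²)) = 2*sqrt(17)/(17*Abs(u)).
At (u, v) = (8, 2*pi/3): H = sqrt(17)/68.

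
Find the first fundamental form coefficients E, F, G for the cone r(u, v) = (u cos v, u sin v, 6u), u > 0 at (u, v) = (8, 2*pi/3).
E = 37;  F = 0;  G = 64

Partials: r_u = (cos(v), sin(v), 6), r_v = (-u*sin(v), u*cos(v), 0). As functions of (u, v):
  E = r_u · r_u = 37,
  F = r_u · r_v = 0,
  G = r_v · r_v = u^2.
Evaluating at (u, v) = (8, 2*pi/3): E = 37, F = 0, G = 64.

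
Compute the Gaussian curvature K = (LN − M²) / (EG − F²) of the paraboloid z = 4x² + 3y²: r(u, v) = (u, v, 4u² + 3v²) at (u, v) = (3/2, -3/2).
K = 12/12769

Coefficients of the first fundamental form: E = 64*u^2 + 1, F = 48*u*v, G = 36*v^2 + 1.
Coefficients of the second fundamental form: L = 8/sqrt(64*u^2 + 36*v^2 + 1), M = 0, N = 6/sqrt(64*u^2 + 36*v^2 + 1).
Assemble K = (LN − M²)/(EG − F²) = 48/(4096*u^4 + 4608*u^2*v^2 + 128*u^2 + 1296*v^4 + 72*v^2 + 1). At (u, v) = (3/2, -3/2): K = 12/12769.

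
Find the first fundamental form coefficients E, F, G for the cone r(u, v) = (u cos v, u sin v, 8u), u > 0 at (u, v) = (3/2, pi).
E = 65;  F = 0;  G = 9/4

Partials: r_u = (cos(v), sin(v), 8), r_v = (-u*sin(v), u*cos(v), 0). As functions of (u, v):
  E = r_u · r_u = 65,
  F = r_u · r_v = 0,
  G = r_v · r_v = u^2.
Evaluating at (u, v) = (3/2, pi): E = 65, F = 0, G = 9/4.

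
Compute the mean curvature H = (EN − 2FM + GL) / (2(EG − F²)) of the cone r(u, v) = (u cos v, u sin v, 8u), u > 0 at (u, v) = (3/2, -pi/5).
H = 8*sqrt(65)/195

With E = 65, F = 0, G = u^2, L = 0, M = 0, N = 8*sqrt(65)*u^2/(65*Abs(u)), assemble
  H = (EN − 2FM + GL) / (2(EG − F²)) = 4*sqrt(65)/(65*Abs(u)).
At (u, v) = (3/2, -pi/5): H = 8*sqrt(65)/195.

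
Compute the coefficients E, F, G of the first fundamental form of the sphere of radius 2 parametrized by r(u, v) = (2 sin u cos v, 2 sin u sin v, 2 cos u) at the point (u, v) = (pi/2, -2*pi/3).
E = 4;  F = 0;  G = 4

Partials: r_u = (2*cos(u)*cos(v), 2*sin(v)*cos(u), -2*sin(u)), r_v = (-2*sin(u)*sin(v), 2*sin(u)*cos(v), 0). As functions of (u, v):
  E = r_u · r_u = 4,
  F = r_u · r_v = 0,
  G = r_v · r_v = 4*sin(u)^2.
Evaluating at (u, v) = (pi/2, -2*pi/3): E = 4, F = 0, G = 4.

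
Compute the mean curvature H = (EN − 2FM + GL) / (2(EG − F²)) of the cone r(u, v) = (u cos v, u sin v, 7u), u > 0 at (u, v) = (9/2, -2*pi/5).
H = 7*sqrt(2)/90

With E = 50, F = 0, G = u^2, L = 0, M = 0, N = 7*sqrt(2)*u^2/(10*Abs(u)), assemble
  H = (EN − 2FM + GL) / (2(EG − F²)) = 7*sqrt(2)/(20*Abs(u)).
At (u, v) = (9/2, -2*pi/5): H = 7*sqrt(2)/90.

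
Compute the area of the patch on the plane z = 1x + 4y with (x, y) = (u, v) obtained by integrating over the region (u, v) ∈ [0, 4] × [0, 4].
Area = 48*sqrt(2)

Area = ∫∫ √(EG − F²) du dv with √(EG − F²) = 3*sqrt(2). Integrating over [0, 4] × [0, 4] gives 48*sqrt(2).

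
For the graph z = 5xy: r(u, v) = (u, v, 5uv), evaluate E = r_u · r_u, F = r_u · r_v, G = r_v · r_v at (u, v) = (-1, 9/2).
E = 2029/4;  F = -225/2;  G = 26

Partials: r_u = (1, 0, 5*v), r_v = (0, 1, 5*u). As functions of (u, v):
  E = r_u · r_u = 25*v^2 + 1,
  F = r_u · r_v = 25*u*v,
  G = r_v · r_v = 25*u^2 + 1.
Evaluating at (u, v) = (-1, 9/2): E = 2029/4, F = -225/2, G = 26.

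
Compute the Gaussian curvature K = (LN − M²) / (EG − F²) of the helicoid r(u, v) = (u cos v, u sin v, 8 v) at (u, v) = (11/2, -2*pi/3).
K = -1024/142129

Coefficients of the first fundamental form: E = 1, F = 0, G = u^2 + 64.
Coefficients of the second fundamental form: L = 0, M = -8/sqrt(u^2 + 64), N = 0.
Assemble K = (LN − M²)/(EG − F²) = -64/(u^2 + 64)^2. At (u, v) = (11/2, -2*pi/3): K = -1024/142129.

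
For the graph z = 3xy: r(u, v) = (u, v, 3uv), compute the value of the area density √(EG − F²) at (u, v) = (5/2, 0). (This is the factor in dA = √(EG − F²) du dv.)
√(EG − F²)|_{(5/2, 0)} = sqrt(229)/2

E = 9*v^2 + 1, F = 9*u*v, G = 9*u^2 + 1, so EG − F² = 9*u^2 + 9*v^2 + 1. Taking the positive square root: √(EG − F²) = sqrt(9*u^2 + 9*v^2 + 1). At (u, v) = (5/2, 0): sqrt(229)/2.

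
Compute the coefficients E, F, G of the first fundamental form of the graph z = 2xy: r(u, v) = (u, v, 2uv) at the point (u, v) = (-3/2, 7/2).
E = 50;  F = -21;  G = 10

Partials: r_u = (1, 0, 2*v), r_v = (0, 1, 2*u). As functions of (u, v):
  E = r_u · r_u = 4*v^2 + 1,
  F = r_u · r_v = 4*u*v,
  G = r_v · r_v = 4*u^2 + 1.
Evaluating at (u, v) = (-3/2, 7/2): E = 50, F = -21, G = 10.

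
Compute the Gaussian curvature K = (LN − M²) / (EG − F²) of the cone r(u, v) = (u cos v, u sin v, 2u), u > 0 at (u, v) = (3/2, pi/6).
K = 0

Coefficients of the first fundamental form: E = 5, F = 0, G = u^2.
Coefficients of the second fundamental form: L = 0, M = 0, N = 2*sqrt(5)*u^2/(5*Abs(u)).
Assemble K = (LN − M²)/(EG − F²) = 0. At (u, v) = (3/2, pi/6): K = 0.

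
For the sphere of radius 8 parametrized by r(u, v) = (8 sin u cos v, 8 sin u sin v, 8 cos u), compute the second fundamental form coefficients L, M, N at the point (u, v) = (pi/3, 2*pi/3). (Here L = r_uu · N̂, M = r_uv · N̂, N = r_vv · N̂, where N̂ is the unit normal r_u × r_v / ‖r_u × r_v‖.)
L = -8;  M = 0;  N = -6

Compute the unit normal N̂(u, v) = (sin(u)^2*cos(v)/Abs(sin(u)), sin(u)^2*sin(v)/Abs(sin(u)), sin(2*u)/(2*Abs(sin(u)))), and the second partials r_uu, r_uv, r_vv. Take dot products:
  L(u, v) = r_uu · N̂ = -8*sin(u)/Abs(sin(u)),
  M(u, v) = r_uv · N̂ = 0,
  N(u, v) = r_vv · N̂ = -8*sin(u)^3/Abs(sin(u)).
Evaluating at (u, v) = (pi/3, 2*pi/3):
  L = -8, M = 0, N = -6.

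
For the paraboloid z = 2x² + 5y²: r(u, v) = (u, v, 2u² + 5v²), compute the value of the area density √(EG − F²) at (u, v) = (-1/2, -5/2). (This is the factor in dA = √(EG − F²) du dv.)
√(EG − F²)|_{(-1/2, -5/2)} = 3*sqrt(70)

E = 16*u^2 + 1, F = 40*u*v, G = 100*v^2 + 1, so EG − F² = 16*u^2 + 100*v^2 + 1. Taking the positive square root: √(EG − F²) = sqrt(16*u^2 + 100*v^2 + 1). At (u, v) = (-1/2, -5/2): 3*sqrt(70).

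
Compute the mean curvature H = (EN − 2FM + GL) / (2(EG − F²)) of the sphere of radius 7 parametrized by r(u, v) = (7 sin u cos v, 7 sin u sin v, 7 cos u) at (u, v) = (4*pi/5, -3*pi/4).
H = -1/7

With E = 49, F = 0, G = 49*sin(u)^2, L = -7*sin(u)/Abs(sin(u)), M = 0, N = -7*sin(u)^3/Abs(sin(u)), assemble
  H = (EN − 2FM + GL) / (2(EG − F²)) = -sin(u)/(7*Abs(sin(u))).
At (u, v) = (4*pi/5, -3*pi/4): H = -1/7.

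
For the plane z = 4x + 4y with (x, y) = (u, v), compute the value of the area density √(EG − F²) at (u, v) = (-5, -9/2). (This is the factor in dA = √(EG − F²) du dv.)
√(EG − F²)|_{(-5, -9/2)} = sqrt(33)

E = 17, F = 16, G = 17, so EG − F² = 33. Taking the positive square root: √(EG − F²) = sqrt(33). At (u, v) = (-5, -9/2): sqrt(33).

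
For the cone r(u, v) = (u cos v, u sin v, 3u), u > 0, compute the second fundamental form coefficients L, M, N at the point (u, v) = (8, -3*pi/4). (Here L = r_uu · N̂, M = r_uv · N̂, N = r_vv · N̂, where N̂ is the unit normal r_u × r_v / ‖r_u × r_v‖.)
L = 0;  M = 0;  N = 12*sqrt(10)/5

Compute the unit normal N̂(u, v) = (-3*sqrt(10)*u*cos(v)/(10*Abs(u)), -3*sqrt(10)*u*sin(v)/(10*Abs(u)), sqrt(10)*u/(10*Abs(u))), and the second partials r_uu, r_uv, r_vv. Take dot products:
  L(u, v) = r_uu · N̂ = 0,
  M(u, v) = r_uv · N̂ = 0,
  N(u, v) = r_vv · N̂ = 3*sqrt(10)*u^2/(10*Abs(u)).
Evaluating at (u, v) = (8, -3*pi/4):
  L = 0, M = 0, N = 12*sqrt(10)/5.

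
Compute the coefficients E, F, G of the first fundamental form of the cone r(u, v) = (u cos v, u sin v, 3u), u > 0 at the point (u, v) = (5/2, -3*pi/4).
E = 10;  F = 0;  G = 25/4

Partials: r_u = (cos(v), sin(v), 3), r_v = (-u*sin(v), u*cos(v), 0). As functions of (u, v):
  E = r_u · r_u = 10,
  F = r_u · r_v = 0,
  G = r_v · r_v = u^2.
Evaluating at (u, v) = (5/2, -3*pi/4): E = 10, F = 0, G = 25/4.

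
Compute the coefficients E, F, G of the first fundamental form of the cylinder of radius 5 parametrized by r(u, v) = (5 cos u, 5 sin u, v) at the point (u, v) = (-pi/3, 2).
E = 25;  F = 0;  G = 1

Partials: r_u = (-5*sin(u), 5*cos(u), 0), r_v = (0, 0, 1). As functions of (u, v):
  E = r_u · r_u = 25,
  F = r_u · r_v = 0,
  G = r_v · r_v = 1.
Evaluating at (u, v) = (-pi/3, 2): E = 25, F = 0, G = 1.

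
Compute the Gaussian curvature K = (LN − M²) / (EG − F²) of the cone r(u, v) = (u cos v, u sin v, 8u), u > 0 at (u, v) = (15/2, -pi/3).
K = 0

Coefficients of the first fundamental form: E = 65, F = 0, G = u^2.
Coefficients of the second fundamental form: L = 0, M = 0, N = 8*sqrt(65)*u^2/(65*Abs(u)).
Assemble K = (LN − M²)/(EG − F²) = 0. At (u, v) = (15/2, -pi/3): K = 0.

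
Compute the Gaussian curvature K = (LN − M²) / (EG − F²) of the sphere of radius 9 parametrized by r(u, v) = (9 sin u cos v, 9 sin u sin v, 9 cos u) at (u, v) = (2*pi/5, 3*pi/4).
K = 1/81

Coefficients of the first fundamental form: E = 81, F = 0, G = 81*sin(u)^2.
Coefficients of the second fundamental form: L = -9*sin(u)/Abs(sin(u)), M = 0, N = -9*sin(u)^3/Abs(sin(u)).
Assemble K = (LN − M²)/(EG − F²) = 1/81. At (u, v) = (2*pi/5, 3*pi/4): K = 1/81.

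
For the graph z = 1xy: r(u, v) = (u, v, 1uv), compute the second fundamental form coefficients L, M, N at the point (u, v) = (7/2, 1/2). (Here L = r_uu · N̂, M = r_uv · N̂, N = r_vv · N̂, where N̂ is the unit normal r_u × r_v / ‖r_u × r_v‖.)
L = 0;  M = sqrt(6)/9;  N = 0

Compute the unit normal N̂(u, v) = (-v/sqrt(u^2 + v^2 + 1), -u/sqrt(u^2 + v^2 + 1), 1/sqrt(u^2 + v^2 + 1)), and the second partials r_uu, r_uv, r_vv. Take dot products:
  L(u, v) = r_uu · N̂ = 0,
  M(u, v) = r_uv · N̂ = 1/sqrt(u^2 + v^2 + 1),
  N(u, v) = r_vv · N̂ = 0.
Evaluating at (u, v) = (7/2, 1/2):
  L = 0, M = sqrt(6)/9, N = 0.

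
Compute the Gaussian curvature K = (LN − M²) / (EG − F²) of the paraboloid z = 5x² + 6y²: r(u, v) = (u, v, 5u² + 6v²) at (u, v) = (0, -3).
K = 120/1682209

Coefficients of the first fundamental form: E = 100*u^2 + 1, F = 120*u*v, G = 144*v^2 + 1.
Coefficients of the second fundamental form: L = 10/sqrt(100*u^2 + 144*v^2 + 1), M = 0, N = 12/sqrt(100*u^2 + 144*v^2 + 1).
Assemble K = (LN − M²)/(EG − F²) = 120/(10000*u^4 + 28800*u^2*v^2 + 200*u^2 + 20736*v^4 + 288*v^2 + 1). At (u, v) = (0, -3): K = 120/1682209.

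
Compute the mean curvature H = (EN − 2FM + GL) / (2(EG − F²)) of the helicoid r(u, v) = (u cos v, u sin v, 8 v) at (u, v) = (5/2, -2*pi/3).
H = 0

With E = 1, F = 0, G = u^2 + 64, L = 0, M = -8/sqrt(u^2 + 64), N = 0, assemble
  H = (EN − 2FM + GL) / (2(EG − F²)) = 0.
At (u, v) = (5/2, -2*pi/3): H = 0.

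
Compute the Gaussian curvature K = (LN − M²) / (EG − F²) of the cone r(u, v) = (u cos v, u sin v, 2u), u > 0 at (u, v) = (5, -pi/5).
K = 0

Coefficients of the first fundamental form: E = 5, F = 0, G = u^2.
Coefficients of the second fundamental form: L = 0, M = 0, N = 2*sqrt(5)*u^2/(5*Abs(u)).
Assemble K = (LN − M²)/(EG − F²) = 0. At (u, v) = (5, -pi/5): K = 0.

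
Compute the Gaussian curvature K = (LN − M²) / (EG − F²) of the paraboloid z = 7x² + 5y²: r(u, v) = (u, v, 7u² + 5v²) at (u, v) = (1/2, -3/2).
K = 28/15125

Coefficients of the first fundamental form: E = 196*u^2 + 1, F = 140*u*v, G = 100*v^2 + 1.
Coefficients of the second fundamental form: L = 14/sqrt(196*u^2 + 100*v^2 + 1), M = 0, N = 10/sqrt(196*u^2 + 100*v^2 + 1).
Assemble K = (LN − M²)/(EG − F²) = 140/(38416*u^4 + 39200*u^2*v^2 + 392*u^2 + 10000*v^4 + 200*v^2 + 1). At (u, v) = (1/2, -3/2): K = 28/15125.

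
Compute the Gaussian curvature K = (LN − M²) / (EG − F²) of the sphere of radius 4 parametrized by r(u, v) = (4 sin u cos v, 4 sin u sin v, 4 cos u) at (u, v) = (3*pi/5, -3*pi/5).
K = 1/16

Coefficients of the first fundamental form: E = 16, F = 0, G = 16*sin(u)^2.
Coefficients of the second fundamental form: L = -4*sin(u)/Abs(sin(u)), M = 0, N = -4*sin(u)^3/Abs(sin(u)).
Assemble K = (LN − M²)/(EG − F²) = 1/16. At (u, v) = (3*pi/5, -3*pi/5): K = 1/16.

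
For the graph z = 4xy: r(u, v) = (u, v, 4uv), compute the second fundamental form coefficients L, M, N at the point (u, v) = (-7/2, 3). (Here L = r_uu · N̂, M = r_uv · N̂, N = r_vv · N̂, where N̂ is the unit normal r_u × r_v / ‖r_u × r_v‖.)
L = 0;  M = 4*sqrt(341)/341;  N = 0

Compute the unit normal N̂(u, v) = (-4*v/sqrt(16*u^2 + 16*v^2 + 1), -4*u/sqrt(16*u^2 + 16*v^2 + 1), 1/sqrt(16*u^2 + 16*v^2 + 1)), and the second partials r_uu, r_uv, r_vv. Take dot products:
  L(u, v) = r_uu · N̂ = 0,
  M(u, v) = r_uv · N̂ = 4/sqrt(16*u^2 + 16*v^2 + 1),
  N(u, v) = r_vv · N̂ = 0.
Evaluating at (u, v) = (-7/2, 3):
  L = 0, M = 4*sqrt(341)/341, N = 0.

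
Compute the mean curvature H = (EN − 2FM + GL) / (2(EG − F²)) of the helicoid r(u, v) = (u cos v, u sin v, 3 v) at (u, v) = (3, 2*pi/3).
H = 0

With E = 1, F = 0, G = u^2 + 9, L = 0, M = -3/sqrt(u^2 + 9), N = 0, assemble
  H = (EN − 2FM + GL) / (2(EG − F²)) = 0.
At (u, v) = (3, 2*pi/3): H = 0.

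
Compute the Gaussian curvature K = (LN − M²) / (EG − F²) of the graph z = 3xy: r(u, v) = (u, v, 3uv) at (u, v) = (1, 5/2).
K = -144/70225

Coefficients of the first fundamental form: E = 9*v^2 + 1, F = 9*u*v, G = 9*u^2 + 1.
Coefficients of the second fundamental form: L = 0, M = 3/sqrt(9*u^2 + 9*v^2 + 1), N = 0.
Assemble K = (LN − M²)/(EG − F²) = -9/(81*u^4 + 162*u^2*v^2 + 18*u^2 + 81*v^4 + 18*v^2 + 1). At (u, v) = (1, 5/2): K = -144/70225.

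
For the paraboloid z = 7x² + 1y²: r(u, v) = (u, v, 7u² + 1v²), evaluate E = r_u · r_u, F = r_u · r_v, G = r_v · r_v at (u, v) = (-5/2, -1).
E = 1226;  F = 70;  G = 5

Partials: r_u = (1, 0, 14*u), r_v = (0, 1, 2*v). As functions of (u, v):
  E = r_u · r_u = 196*u^2 + 1,
  F = r_u · r_v = 28*u*v,
  G = r_v · r_v = 4*v^2 + 1.
Evaluating at (u, v) = (-5/2, -1): E = 1226, F = 70, G = 5.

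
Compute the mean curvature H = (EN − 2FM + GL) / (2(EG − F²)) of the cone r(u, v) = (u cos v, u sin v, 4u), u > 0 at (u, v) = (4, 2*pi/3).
H = sqrt(17)/34

With E = 17, F = 0, G = u^2, L = 0, M = 0, N = 4*sqrt(17)*u^2/(17*Abs(u)), assemble
  H = (EN − 2FM + GL) / (2(EG − F²)) = 2*sqrt(17)/(17*Abs(u)).
At (u, v) = (4, 2*pi/3): H = sqrt(17)/34.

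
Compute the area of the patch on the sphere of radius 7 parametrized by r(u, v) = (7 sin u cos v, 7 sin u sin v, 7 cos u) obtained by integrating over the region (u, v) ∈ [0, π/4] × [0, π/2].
Area = 49*pi*(2 - sqrt(2))/4

Area = ∫∫ √(EG − F²) du dv with √(EG − F²) = 49*Abs(sin(u)). Integrating over [0, π/4] × [0, π/2] gives 49*pi*(2 - sqrt(2))/4.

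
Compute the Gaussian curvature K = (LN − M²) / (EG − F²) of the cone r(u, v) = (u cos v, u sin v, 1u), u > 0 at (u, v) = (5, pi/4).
K = 0

Coefficients of the first fundamental form: E = 2, F = 0, G = u^2.
Coefficients of the second fundamental form: L = 0, M = 0, N = sqrt(2)*u^2/(2*Abs(u)).
Assemble K = (LN − M²)/(EG − F²) = 0. At (u, v) = (5, pi/4): K = 0.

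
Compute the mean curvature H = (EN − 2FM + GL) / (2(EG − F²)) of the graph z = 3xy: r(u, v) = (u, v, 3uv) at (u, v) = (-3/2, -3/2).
H = -243*sqrt(166)/13778

With E = 9*v^2 + 1, F = 9*u*v, G = 9*u^2 + 1, L = 0, M = 3/sqrt(9*u^2 + 9*v^2 + 1), N = 0, assemble
  H = (EN − 2FM + GL) / (2(EG − F²)) = -27*u*v/(9*u^2 + 9*v^2 + 1)^(3/2).
At (u, v) = (-3/2, -3/2): H = -243*sqrt(166)/13778.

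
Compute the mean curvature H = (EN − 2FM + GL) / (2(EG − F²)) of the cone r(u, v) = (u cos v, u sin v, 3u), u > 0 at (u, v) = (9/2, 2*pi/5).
H = sqrt(10)/30

With E = 10, F = 0, G = u^2, L = 0, M = 0, N = 3*sqrt(10)*u^2/(10*Abs(u)), assemble
  H = (EN − 2FM + GL) / (2(EG − F²)) = 3*sqrt(10)/(20*Abs(u)).
At (u, v) = (9/2, 2*pi/5): H = sqrt(10)/30.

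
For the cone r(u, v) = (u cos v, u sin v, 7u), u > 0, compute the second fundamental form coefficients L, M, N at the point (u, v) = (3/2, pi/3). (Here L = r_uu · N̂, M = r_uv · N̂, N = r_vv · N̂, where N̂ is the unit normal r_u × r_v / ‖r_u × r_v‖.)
L = 0;  M = 0;  N = 21*sqrt(2)/20

Compute the unit normal N̂(u, v) = (-7*sqrt(2)*u*cos(v)/(10*Abs(u)), -7*sqrt(2)*u*sin(v)/(10*Abs(u)), sqrt(2)*u/(10*Abs(u))), and the second partials r_uu, r_uv, r_vv. Take dot products:
  L(u, v) = r_uu · N̂ = 0,
  M(u, v) = r_uv · N̂ = 0,
  N(u, v) = r_vv · N̂ = 7*sqrt(2)*u^2/(10*Abs(u)).
Evaluating at (u, v) = (3/2, pi/3):
  L = 0, M = 0, N = 21*sqrt(2)/20.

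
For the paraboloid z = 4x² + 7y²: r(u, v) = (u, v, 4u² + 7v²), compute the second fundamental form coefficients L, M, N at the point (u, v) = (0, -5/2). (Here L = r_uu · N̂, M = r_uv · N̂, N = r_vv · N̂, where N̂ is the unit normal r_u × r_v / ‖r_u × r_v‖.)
L = 4*sqrt(1226)/613;  M = 0;  N = 7*sqrt(1226)/613

Compute the unit normal N̂(u, v) = (-8*u/sqrt(64*u^2 + 196*v^2 + 1), -14*v/sqrt(64*u^2 + 196*v^2 + 1), 1/sqrt(64*u^2 + 196*v^2 + 1)), and the second partials r_uu, r_uv, r_vv. Take dot products:
  L(u, v) = r_uu · N̂ = 8/sqrt(64*u^2 + 196*v^2 + 1),
  M(u, v) = r_uv · N̂ = 0,
  N(u, v) = r_vv · N̂ = 14/sqrt(64*u^2 + 196*v^2 + 1).
Evaluating at (u, v) = (0, -5/2):
  L = 4*sqrt(1226)/613, M = 0, N = 7*sqrt(1226)/613.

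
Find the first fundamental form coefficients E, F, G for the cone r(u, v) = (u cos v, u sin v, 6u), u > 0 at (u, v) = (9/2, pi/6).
E = 37;  F = 0;  G = 81/4

Partials: r_u = (cos(v), sin(v), 6), r_v = (-u*sin(v), u*cos(v), 0). As functions of (u, v):
  E = r_u · r_u = 37,
  F = r_u · r_v = 0,
  G = r_v · r_v = u^2.
Evaluating at (u, v) = (9/2, pi/6): E = 37, F = 0, G = 81/4.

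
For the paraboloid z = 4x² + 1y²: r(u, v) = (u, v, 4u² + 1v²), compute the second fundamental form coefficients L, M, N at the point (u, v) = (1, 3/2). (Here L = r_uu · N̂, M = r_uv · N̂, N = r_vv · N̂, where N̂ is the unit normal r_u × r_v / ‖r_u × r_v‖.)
L = 4*sqrt(74)/37;  M = 0;  N = sqrt(74)/37

Compute the unit normal N̂(u, v) = (-8*u/sqrt(64*u^2 + 4*v^2 + 1), -2*v/sqrt(64*u^2 + 4*v^2 + 1), 1/sqrt(64*u^2 + 4*v^2 + 1)), and the second partials r_uu, r_uv, r_vv. Take dot products:
  L(u, v) = r_uu · N̂ = 8/sqrt(64*u^2 + 4*v^2 + 1),
  M(u, v) = r_uv · N̂ = 0,
  N(u, v) = r_vv · N̂ = 2/sqrt(64*u^2 + 4*v^2 + 1).
Evaluating at (u, v) = (1, 3/2):
  L = 4*sqrt(74)/37, M = 0, N = sqrt(74)/37.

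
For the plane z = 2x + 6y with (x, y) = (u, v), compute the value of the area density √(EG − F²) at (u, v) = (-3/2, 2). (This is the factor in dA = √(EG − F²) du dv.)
√(EG − F²)|_{(-3/2, 2)} = sqrt(41)

E = 5, F = 12, G = 37, so EG − F² = 41. Taking the positive square root: √(EG − F²) = sqrt(41). At (u, v) = (-3/2, 2): sqrt(41).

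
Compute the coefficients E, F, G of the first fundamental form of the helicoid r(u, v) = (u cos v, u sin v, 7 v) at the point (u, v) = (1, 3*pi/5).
E = 1;  F = 0;  G = 50

Partials: r_u = (cos(v), sin(v), 0), r_v = (-u*sin(v), u*cos(v), 7). As functions of (u, v):
  E = r_u · r_u = 1,
  F = r_u · r_v = 0,
  G = r_v · r_v = u^2 + 49.
Evaluating at (u, v) = (1, 3*pi/5): E = 1, F = 0, G = 50.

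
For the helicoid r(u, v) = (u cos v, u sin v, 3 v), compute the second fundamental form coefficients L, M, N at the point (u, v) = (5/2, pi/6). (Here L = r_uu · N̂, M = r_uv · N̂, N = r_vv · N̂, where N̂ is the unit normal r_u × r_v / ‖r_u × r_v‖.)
L = 0;  M = -6*sqrt(61)/61;  N = 0

Compute the unit normal N̂(u, v) = (3*sin(v)/sqrt(u^2 + 9), -3*cos(v)/sqrt(u^2 + 9), u/sqrt(u^2 + 9)), and the second partials r_uu, r_uv, r_vv. Take dot products:
  L(u, v) = r_uu · N̂ = 0,
  M(u, v) = r_uv · N̂ = -3/sqrt(u^2 + 9),
  N(u, v) = r_vv · N̂ = 0.
Evaluating at (u, v) = (5/2, pi/6):
  L = 0, M = -6*sqrt(61)/61, N = 0.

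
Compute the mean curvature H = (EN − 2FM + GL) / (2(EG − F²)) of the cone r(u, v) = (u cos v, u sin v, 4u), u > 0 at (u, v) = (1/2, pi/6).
H = 4*sqrt(17)/17

With E = 17, F = 0, G = u^2, L = 0, M = 0, N = 4*sqrt(17)*u^2/(17*Abs(u)), assemble
  H = (EN − 2FM + GL) / (2(EG − F²)) = 2*sqrt(17)/(17*Abs(u)).
At (u, v) = (1/2, pi/6): H = 4*sqrt(17)/17.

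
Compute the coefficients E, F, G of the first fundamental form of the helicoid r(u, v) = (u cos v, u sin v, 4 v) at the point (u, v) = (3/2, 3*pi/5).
E = 1;  F = 0;  G = 73/4

Partials: r_u = (cos(v), sin(v), 0), r_v = (-u*sin(v), u*cos(v), 4). As functions of (u, v):
  E = r_u · r_u = 1,
  F = r_u · r_v = 0,
  G = r_v · r_v = u^2 + 16.
Evaluating at (u, v) = (3/2, 3*pi/5): E = 1, F = 0, G = 73/4.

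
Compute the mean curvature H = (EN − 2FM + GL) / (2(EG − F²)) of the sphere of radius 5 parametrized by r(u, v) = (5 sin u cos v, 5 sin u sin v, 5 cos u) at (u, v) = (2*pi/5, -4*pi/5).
H = -1/5

With E = 25, F = 0, G = 25*sin(u)^2, L = -5*sin(u)/Abs(sin(u)), M = 0, N = -5*sin(u)^3/Abs(sin(u)), assemble
  H = (EN − 2FM + GL) / (2(EG − F²)) = -sin(u)/(5*Abs(sin(u))).
At (u, v) = (2*pi/5, -4*pi/5): H = -1/5.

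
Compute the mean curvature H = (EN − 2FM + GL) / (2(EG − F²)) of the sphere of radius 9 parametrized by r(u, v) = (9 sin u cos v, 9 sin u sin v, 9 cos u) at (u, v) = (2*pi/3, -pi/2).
H = -1/9

With E = 81, F = 0, G = 81*sin(u)^2, L = -9*sin(u)/Abs(sin(u)), M = 0, N = -9*sin(u)^3/Abs(sin(u)), assemble
  H = (EN − 2FM + GL) / (2(EG − F²)) = -sin(u)/(9*Abs(sin(u))).
At (u, v) = (2*pi/3, -pi/2): H = -1/9.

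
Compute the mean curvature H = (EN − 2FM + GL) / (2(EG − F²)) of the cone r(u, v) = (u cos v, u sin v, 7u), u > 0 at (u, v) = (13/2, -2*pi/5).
H = 7*sqrt(2)/130

With E = 50, F = 0, G = u^2, L = 0, M = 0, N = 7*sqrt(2)*u^2/(10*Abs(u)), assemble
  H = (EN − 2FM + GL) / (2(EG − F²)) = 7*sqrt(2)/(20*Abs(u)).
At (u, v) = (13/2, -2*pi/5): H = 7*sqrt(2)/130.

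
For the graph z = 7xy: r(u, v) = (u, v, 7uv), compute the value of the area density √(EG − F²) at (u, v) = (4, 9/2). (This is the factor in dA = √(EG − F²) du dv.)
√(EG − F²)|_{(4, 9/2)} = sqrt(7109)/2

E = 49*v^2 + 1, F = 49*u*v, G = 49*u^2 + 1, so EG − F² = 49*u^2 + 49*v^2 + 1. Taking the positive square root: √(EG − F²) = sqrt(49*u^2 + 49*v^2 + 1). At (u, v) = (4, 9/2): sqrt(7109)/2.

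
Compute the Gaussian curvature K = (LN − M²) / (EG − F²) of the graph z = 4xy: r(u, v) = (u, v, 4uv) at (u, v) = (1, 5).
K = -16/173889

Coefficients of the first fundamental form: E = 16*v^2 + 1, F = 16*u*v, G = 16*u^2 + 1.
Coefficients of the second fundamental form: L = 0, M = 4/sqrt(16*u^2 + 16*v^2 + 1), N = 0.
Assemble K = (LN − M²)/(EG − F²) = -16/(256*u^4 + 512*u^2*v^2 + 32*u^2 + 256*v^4 + 32*v^2 + 1). At (u, v) = (1, 5): K = -16/173889.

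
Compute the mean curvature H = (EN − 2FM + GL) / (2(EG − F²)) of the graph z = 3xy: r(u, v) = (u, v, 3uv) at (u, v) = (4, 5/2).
H = -432*sqrt(805)/129605

With E = 9*v^2 + 1, F = 9*u*v, G = 9*u^2 + 1, L = 0, M = 3/sqrt(9*u^2 + 9*v^2 + 1), N = 0, assemble
  H = (EN − 2FM + GL) / (2(EG − F²)) = -27*u*v/(9*u^2 + 9*v^2 + 1)^(3/2).
At (u, v) = (4, 5/2): H = -432*sqrt(805)/129605.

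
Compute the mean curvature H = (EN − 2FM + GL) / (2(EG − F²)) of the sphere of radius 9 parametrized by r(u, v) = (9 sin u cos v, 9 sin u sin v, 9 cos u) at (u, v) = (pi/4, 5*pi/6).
H = -1/9

With E = 81, F = 0, G = 81*sin(u)^2, L = -9*sin(u)/Abs(sin(u)), M = 0, N = -9*sin(u)^3/Abs(sin(u)), assemble
  H = (EN − 2FM + GL) / (2(EG − F²)) = -sin(u)/(9*Abs(sin(u))).
At (u, v) = (pi/4, 5*pi/6): H = -1/9.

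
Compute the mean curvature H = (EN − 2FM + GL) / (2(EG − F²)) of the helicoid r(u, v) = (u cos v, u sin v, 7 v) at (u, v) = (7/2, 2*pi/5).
H = 0

With E = 1, F = 0, G = u^2 + 49, L = 0, M = -7/sqrt(u^2 + 49), N = 0, assemble
  H = (EN − 2FM + GL) / (2(EG − F²)) = 0.
At (u, v) = (7/2, 2*pi/5): H = 0.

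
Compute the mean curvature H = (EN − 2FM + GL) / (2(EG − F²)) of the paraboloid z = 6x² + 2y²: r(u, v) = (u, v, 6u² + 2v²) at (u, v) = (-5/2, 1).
H = 272*sqrt(917)/120127

With E = 144*u^2 + 1, F = 48*u*v, G = 16*v^2 + 1, L = 12/sqrt(144*u^2 + 16*v^2 + 1), M = 0, N = 4/sqrt(144*u^2 + 16*v^2 + 1), assemble
  H = (EN − 2FM + GL) / (2(EG − F²)) = 8*(36*u^2 + 12*v^2 + 1)/(144*u^2 + 16*v^2 + 1)^(3/2).
At (u, v) = (-5/2, 1): H = 272*sqrt(917)/120127.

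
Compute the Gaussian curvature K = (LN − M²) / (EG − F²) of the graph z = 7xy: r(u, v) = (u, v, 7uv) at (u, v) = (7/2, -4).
K = -784/30702681

Coefficients of the first fundamental form: E = 49*v^2 + 1, F = 49*u*v, G = 49*u^2 + 1.
Coefficients of the second fundamental form: L = 0, M = 7/sqrt(49*u^2 + 49*v^2 + 1), N = 0.
Assemble K = (LN − M²)/(EG − F²) = -49/(2401*u^4 + 4802*u^2*v^2 + 98*u^2 + 2401*v^4 + 98*v^2 + 1). At (u, v) = (7/2, -4): K = -784/30702681.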